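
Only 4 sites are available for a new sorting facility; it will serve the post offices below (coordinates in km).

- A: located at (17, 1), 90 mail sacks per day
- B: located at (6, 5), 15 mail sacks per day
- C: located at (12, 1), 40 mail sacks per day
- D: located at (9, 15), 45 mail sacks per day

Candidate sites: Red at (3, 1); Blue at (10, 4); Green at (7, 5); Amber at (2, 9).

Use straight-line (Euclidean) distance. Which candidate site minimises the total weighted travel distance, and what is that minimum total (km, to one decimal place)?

Blue, total 1388.5 km

Total weighted distance at each candidate:
  Red (3, 1): total = 2380.4
  Blue (10, 4): total = 1388.5
  Green (7, 5): total = 1699.4
  Amber (2, 9): total = 2542.0
Minimum is at Blue with total 1388.5 km.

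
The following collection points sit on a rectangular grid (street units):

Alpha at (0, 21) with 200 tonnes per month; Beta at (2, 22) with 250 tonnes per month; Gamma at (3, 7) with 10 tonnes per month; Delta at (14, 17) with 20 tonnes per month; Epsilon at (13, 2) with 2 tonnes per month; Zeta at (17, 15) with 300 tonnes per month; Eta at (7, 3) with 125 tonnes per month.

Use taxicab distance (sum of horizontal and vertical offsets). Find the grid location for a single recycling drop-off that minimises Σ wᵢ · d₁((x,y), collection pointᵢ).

(3, 17)

Manhattan distance separates: Σwᵢ(|x−xᵢ|+|y−yᵢ|) = Σwᵢ|x−xᵢ| + Σwᵢ|y−yᵢ|, so x and y are optimised independently as 1-D weighted medians.
Total weight W = 907; half = 453.5.
x-coordinate, sorted with cumulative weight:
  x=0 (Alpha, w=200) cum 200
  x=2 (Beta, w=250) cum 450
  x=3 (Gamma, w=10) cum 460  ← median
  x=7 (Eta, w=125) cum 585
  x=13 (Epsilon, w=2) cum 587
  x=14 (Delta, w=20) cum 607
  x=17 (Zeta, w=300) cum 907
⇒ x* = 3
y-coordinate, sorted with cumulative weight:
  y=2 (Epsilon, w=2) cum 2
  y=3 (Eta, w=125) cum 127
  y=7 (Gamma, w=10) cum 137
  y=15 (Zeta, w=300) cum 437
  y=17 (Delta, w=20) cum 457  ← median
  y=21 (Alpha, w=200) cum 657
  y=22 (Beta, w=250) cum 907
⇒ y* = 17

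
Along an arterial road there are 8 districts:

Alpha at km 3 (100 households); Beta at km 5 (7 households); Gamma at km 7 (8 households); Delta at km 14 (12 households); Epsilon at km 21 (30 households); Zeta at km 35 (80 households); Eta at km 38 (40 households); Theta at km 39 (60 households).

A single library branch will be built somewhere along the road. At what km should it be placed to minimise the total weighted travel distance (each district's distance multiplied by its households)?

For a sum of weighted absolute distances on a line, the optimum is the weighted median (not the mean). Total weight W = 337; half-weight = 168.5.
Sort by position and accumulate weight:
  km 3 (Alpha, w=100) → cum 100
  km 5 (Beta, w=7) → cum 107
  km 7 (Gamma, w=8) → cum 115
  km 14 (Delta, w=12) → cum 127
  km 21 (Epsilon, w=30) → cum 157
  km 35 (Zeta, w=80) → cum 237  ≥ 168.5 → median here
  km 38 (Eta, w=40) → cum 277
  km 39 (Theta, w=60) → cum 337
Optimal location: km 35.

x = 35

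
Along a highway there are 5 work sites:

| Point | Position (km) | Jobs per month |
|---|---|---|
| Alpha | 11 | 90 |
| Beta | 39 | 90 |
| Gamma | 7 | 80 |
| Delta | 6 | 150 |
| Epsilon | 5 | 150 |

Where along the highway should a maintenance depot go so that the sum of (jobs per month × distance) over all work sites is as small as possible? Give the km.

x = 6

For a sum of weighted absolute distances on a line, the optimum is the weighted median (not the mean). Total weight W = 560; half-weight = 280.
Sort by position and accumulate weight:
  km 5 (Epsilon, w=150) → cum 150
  km 6 (Delta, w=150) → cum 300  ≥ 280 → median here
  km 7 (Gamma, w=80) → cum 380
  km 11 (Alpha, w=90) → cum 470
  km 39 (Beta, w=90) → cum 560
Optimal location: km 6.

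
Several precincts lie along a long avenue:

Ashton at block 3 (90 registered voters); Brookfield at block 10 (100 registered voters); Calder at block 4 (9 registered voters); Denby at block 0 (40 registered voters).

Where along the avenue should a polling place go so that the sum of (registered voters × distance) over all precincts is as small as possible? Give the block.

For a sum of weighted absolute distances on a line, the optimum is the weighted median (not the mean). Total weight W = 239; half-weight = 119.5.
Sort by position and accumulate weight:
  block 0 (Denby, w=40) → cum 40
  block 3 (Ashton, w=90) → cum 130  ≥ 119.5 → median here
  block 4 (Calder, w=9) → cum 139
  block 10 (Brookfield, w=100) → cum 239
Optimal location: block 3.

x = 3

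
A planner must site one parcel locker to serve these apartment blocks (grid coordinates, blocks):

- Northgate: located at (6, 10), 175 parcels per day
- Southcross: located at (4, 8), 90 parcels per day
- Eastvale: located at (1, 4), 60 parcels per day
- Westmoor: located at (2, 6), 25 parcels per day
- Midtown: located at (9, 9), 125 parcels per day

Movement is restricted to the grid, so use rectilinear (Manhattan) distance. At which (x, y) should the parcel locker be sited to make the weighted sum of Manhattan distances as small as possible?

Manhattan distance separates: Σwᵢ(|x−xᵢ|+|y−yᵢ|) = Σwᵢ|x−xᵢ| + Σwᵢ|y−yᵢ|, so x and y are optimised independently as 1-D weighted medians.
Total weight W = 475; half = 237.5.
x-coordinate, sorted with cumulative weight:
  x=1 (Eastvale, w=60) cum 60
  x=2 (Westmoor, w=25) cum 85
  x=4 (Southcross, w=90) cum 175
  x=6 (Northgate, w=175) cum 350  ← median
  x=9 (Midtown, w=125) cum 475
⇒ x* = 6
y-coordinate, sorted with cumulative weight:
  y=4 (Eastvale, w=60) cum 60
  y=6 (Westmoor, w=25) cum 85
  y=8 (Southcross, w=90) cum 175
  y=9 (Midtown, w=125) cum 300  ← median
  y=10 (Northgate, w=175) cum 475
⇒ y* = 9

(6, 9)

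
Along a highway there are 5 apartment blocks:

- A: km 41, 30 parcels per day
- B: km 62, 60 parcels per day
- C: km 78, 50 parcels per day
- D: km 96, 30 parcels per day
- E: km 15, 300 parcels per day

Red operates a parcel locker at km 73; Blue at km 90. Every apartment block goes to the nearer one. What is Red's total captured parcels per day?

The indifferent point is the midpoint (73+90)/2 = 81.5; apartment blocks left of it (closer to Red at 73) go to Red, those right go to Blue.
  E at 15 (w=300) → Red
  A at 41 (w=30) → Red
  B at 62 (w=60) → Red
  C at 78 (w=50) → Red
  D at 96 (w=30) → Blue
Red captures 440; Blue captures 30.

440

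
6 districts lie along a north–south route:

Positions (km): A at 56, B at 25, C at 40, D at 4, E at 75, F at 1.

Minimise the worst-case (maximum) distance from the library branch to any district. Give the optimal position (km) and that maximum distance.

location 38, max distance 37

The 1-center on a line is the midpoint of the two extreme points: leftmost at 1, rightmost at 75.
Optimal location = (1 + 75)/2 = 38; maximum distance = (75 − 1)/2 = 37.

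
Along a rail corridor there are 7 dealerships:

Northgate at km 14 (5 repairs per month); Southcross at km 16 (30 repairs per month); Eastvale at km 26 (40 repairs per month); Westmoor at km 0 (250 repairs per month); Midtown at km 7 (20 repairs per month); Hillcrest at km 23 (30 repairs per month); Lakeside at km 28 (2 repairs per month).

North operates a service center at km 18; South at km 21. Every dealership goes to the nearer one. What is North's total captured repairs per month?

The indifferent point is the midpoint (18+21)/2 = 19.5; dealerships left of it (closer to North at 18) go to North, those right go to South.
  Westmoor at 0 (w=250) → North
  Midtown at 7 (w=20) → North
  Northgate at 14 (w=5) → North
  Southcross at 16 (w=30) → North
  Hillcrest at 23 (w=30) → South
  Eastvale at 26 (w=40) → South
  Lakeside at 28 (w=2) → South
North captures 305; South captures 72.

305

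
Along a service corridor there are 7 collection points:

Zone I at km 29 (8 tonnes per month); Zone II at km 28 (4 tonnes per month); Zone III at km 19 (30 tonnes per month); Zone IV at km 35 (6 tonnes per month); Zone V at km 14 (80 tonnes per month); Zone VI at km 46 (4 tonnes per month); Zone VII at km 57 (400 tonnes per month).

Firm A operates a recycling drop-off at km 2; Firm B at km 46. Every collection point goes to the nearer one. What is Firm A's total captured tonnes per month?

The indifferent point is the midpoint (2+46)/2 = 24; collection points left of it (closer to Firm A at 2) go to Firm A, those right go to Firm B.
  Zone V at 14 (w=80) → Firm A
  Zone III at 19 (w=30) → Firm A
  Zone II at 28 (w=4) → Firm B
  Zone I at 29 (w=8) → Firm B
  Zone IV at 35 (w=6) → Firm B
  Zone VI at 46 (w=4) → Firm B
  Zone VII at 57 (w=400) → Firm B
Firm A captures 110; Firm B captures 422.

110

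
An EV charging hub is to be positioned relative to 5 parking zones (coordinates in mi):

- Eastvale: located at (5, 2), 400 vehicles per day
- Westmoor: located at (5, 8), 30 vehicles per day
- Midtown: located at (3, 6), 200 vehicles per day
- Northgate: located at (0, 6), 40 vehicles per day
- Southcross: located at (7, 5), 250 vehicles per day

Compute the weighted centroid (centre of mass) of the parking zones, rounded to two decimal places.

(4.89, 4.05)

The minimiser of Σwᵢ‖p−pᵢ‖² is the weighted centroid p* = (Σwᵢpᵢ)/(Σwᵢ).
Σwᵢ = 920.
Σwᵢxᵢ = 400·5 + 30·5 + 200·3 + 40·0 + 250·7 = 4500.
Σwᵢyᵢ = 400·2 + 30·8 + 200·6 + 40·6 + 250·5 = 3730.
x* = 4500/920 = 4.89, y* = 3730/920 = 4.05.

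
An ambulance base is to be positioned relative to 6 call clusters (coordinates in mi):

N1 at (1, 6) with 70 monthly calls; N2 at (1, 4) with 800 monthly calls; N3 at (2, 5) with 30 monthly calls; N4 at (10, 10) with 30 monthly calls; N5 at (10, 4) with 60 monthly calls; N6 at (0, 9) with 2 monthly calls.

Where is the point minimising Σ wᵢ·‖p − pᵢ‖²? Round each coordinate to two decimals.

(1.84, 4.36)

The minimiser of Σwᵢ‖p−pᵢ‖² is the weighted centroid p* = (Σwᵢpᵢ)/(Σwᵢ).
Σwᵢ = 992.
Σwᵢxᵢ = 70·1 + 800·1 + 30·2 + 30·10 + 60·10 + 2·0 = 1830.
Σwᵢyᵢ = 70·6 + 800·4 + 30·5 + 30·10 + 60·4 + 2·9 = 4328.
x* = 1830/992 = 1.84, y* = 4328/992 = 4.36.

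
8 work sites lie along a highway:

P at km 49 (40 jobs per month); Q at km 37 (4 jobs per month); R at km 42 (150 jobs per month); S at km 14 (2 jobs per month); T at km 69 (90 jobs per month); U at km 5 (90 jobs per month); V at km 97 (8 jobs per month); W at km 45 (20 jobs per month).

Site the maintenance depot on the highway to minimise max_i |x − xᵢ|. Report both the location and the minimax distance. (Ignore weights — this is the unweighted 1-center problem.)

The 1-center on a line is the midpoint of the two extreme points: leftmost at 5, rightmost at 97.
Optimal location = (5 + 97)/2 = 51; maximum distance = (97 − 5)/2 = 46.

location 51, max distance 46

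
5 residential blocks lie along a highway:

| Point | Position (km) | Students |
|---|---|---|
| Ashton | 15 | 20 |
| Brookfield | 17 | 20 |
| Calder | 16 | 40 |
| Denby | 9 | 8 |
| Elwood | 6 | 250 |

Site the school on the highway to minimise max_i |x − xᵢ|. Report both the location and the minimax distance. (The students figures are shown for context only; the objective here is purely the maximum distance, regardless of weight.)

location 11.5, max distance 5.5

The 1-center on a line is the midpoint of the two extreme points: leftmost at 6, rightmost at 17.
Optimal location = (6 + 17)/2 = 11.5; maximum distance = (17 − 6)/2 = 5.5.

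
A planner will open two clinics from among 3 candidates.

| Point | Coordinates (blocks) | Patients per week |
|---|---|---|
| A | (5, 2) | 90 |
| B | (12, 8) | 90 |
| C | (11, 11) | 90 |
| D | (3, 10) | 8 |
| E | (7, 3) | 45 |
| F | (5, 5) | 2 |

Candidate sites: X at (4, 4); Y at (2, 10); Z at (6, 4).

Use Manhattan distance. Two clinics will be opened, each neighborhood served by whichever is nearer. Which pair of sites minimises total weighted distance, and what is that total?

{Y, Z}, total 2172

Evaluate every pair (each demand assigned to the nearer of the two):
  {Y, Z}: total = 2172
  {X, Z}: total = 2400
  {X, Y}: total = 2442
Best pair: {Y, Z} with total 2172.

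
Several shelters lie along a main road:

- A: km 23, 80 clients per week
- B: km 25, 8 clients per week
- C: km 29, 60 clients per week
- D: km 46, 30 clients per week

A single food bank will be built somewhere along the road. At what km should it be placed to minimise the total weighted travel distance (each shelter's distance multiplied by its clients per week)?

For a sum of weighted absolute distances on a line, the optimum is the weighted median (not the mean). Total weight W = 178; half-weight = 89.
Sort by position and accumulate weight:
  km 23 (A, w=80) → cum 80
  km 25 (B, w=8) → cum 88
  km 29 (C, w=60) → cum 148  ≥ 89 → median here
  km 46 (D, w=30) → cum 178
Optimal location: km 29.

x = 29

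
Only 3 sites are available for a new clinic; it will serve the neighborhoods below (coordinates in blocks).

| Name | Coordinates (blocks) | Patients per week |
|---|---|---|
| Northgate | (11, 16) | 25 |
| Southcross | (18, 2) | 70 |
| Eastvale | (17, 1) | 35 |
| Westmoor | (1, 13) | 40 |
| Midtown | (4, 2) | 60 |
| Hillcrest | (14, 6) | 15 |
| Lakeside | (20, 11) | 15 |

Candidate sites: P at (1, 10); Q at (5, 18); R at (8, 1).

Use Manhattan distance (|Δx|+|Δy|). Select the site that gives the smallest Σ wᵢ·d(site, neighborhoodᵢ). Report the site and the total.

Total weighted distance at each candidate:
  P (1, 10): total = 4360
  Q (5, 18): total = 5270
  R (8, 1): total = 3090
Minimum is at R with total 3090 blocks.

R, total 3090 blocks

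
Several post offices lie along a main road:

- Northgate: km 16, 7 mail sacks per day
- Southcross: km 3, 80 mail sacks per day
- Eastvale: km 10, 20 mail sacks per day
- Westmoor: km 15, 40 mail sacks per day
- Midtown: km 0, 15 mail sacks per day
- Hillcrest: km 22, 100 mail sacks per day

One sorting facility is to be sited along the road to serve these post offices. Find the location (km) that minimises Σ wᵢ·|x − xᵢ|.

For a sum of weighted absolute distances on a line, the optimum is the weighted median (not the mean). Total weight W = 262; half-weight = 131.
Sort by position and accumulate weight:
  km 0 (Midtown, w=15) → cum 15
  km 3 (Southcross, w=80) → cum 95
  km 10 (Eastvale, w=20) → cum 115
  km 15 (Westmoor, w=40) → cum 155  ≥ 131 → median here
  km 16 (Northgate, w=7) → cum 162
  km 22 (Hillcrest, w=100) → cum 262
Optimal location: km 15.

x = 15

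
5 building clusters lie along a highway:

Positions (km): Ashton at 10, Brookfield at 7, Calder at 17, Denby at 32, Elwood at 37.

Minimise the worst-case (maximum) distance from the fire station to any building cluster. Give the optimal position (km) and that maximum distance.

location 22, max distance 15

The 1-center on a line is the midpoint of the two extreme points: leftmost at 7, rightmost at 37.
Optimal location = (7 + 37)/2 = 22; maximum distance = (37 − 7)/2 = 15.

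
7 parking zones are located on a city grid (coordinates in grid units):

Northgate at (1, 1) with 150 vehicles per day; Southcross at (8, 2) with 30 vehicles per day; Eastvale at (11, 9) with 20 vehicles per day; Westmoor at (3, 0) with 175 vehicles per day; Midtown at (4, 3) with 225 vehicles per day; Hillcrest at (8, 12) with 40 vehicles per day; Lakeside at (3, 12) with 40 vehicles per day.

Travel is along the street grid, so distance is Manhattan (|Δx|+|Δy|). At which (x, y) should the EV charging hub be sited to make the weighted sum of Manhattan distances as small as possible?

Manhattan distance separates: Σwᵢ(|x−xᵢ|+|y−yᵢ|) = Σwᵢ|x−xᵢ| + Σwᵢ|y−yᵢ|, so x and y are optimised independently as 1-D weighted medians.
Total weight W = 680; half = 340.
x-coordinate, sorted with cumulative weight:
  x=1 (Northgate, w=150) cum 150
  x=3 (Westmoor, w=175) cum 325
  x=3 (Lakeside, w=40) cum 365  ← median
  x=4 (Midtown, w=225) cum 590
  x=8 (Southcross, w=30) cum 620
  x=8 (Hillcrest, w=40) cum 660
  x=11 (Eastvale, w=20) cum 680
⇒ x* = 3
y-coordinate, sorted with cumulative weight:
  y=0 (Westmoor, w=175) cum 175
  y=1 (Northgate, w=150) cum 325
  y=2 (Southcross, w=30) cum 355  ← median
  y=3 (Midtown, w=225) cum 580
  y=9 (Eastvale, w=20) cum 600
  y=12 (Hillcrest, w=40) cum 640
  y=12 (Lakeside, w=40) cum 680
⇒ y* = 2

(3, 2)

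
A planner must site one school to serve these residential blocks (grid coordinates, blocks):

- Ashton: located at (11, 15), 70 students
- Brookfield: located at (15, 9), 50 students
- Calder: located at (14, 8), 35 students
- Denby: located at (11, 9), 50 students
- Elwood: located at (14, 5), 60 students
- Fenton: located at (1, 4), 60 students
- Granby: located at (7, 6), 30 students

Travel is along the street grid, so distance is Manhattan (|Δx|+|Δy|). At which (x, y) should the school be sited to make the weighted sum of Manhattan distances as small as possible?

(11, 8)

Manhattan distance separates: Σwᵢ(|x−xᵢ|+|y−yᵢ|) = Σwᵢ|x−xᵢ| + Σwᵢ|y−yᵢ|, so x and y are optimised independently as 1-D weighted medians.
Total weight W = 355; half = 177.5.
x-coordinate, sorted with cumulative weight:
  x=1 (Fenton, w=60) cum 60
  x=7 (Granby, w=30) cum 90
  x=11 (Ashton, w=70) cum 160
  x=11 (Denby, w=50) cum 210  ← median
  x=14 (Calder, w=35) cum 245
  x=14 (Elwood, w=60) cum 305
  x=15 (Brookfield, w=50) cum 355
⇒ x* = 11
y-coordinate, sorted with cumulative weight:
  y=4 (Fenton, w=60) cum 60
  y=5 (Elwood, w=60) cum 120
  y=6 (Granby, w=30) cum 150
  y=8 (Calder, w=35) cum 185  ← median
  y=9 (Brookfield, w=50) cum 235
  y=9 (Denby, w=50) cum 285
  y=15 (Ashton, w=70) cum 355
⇒ y* = 8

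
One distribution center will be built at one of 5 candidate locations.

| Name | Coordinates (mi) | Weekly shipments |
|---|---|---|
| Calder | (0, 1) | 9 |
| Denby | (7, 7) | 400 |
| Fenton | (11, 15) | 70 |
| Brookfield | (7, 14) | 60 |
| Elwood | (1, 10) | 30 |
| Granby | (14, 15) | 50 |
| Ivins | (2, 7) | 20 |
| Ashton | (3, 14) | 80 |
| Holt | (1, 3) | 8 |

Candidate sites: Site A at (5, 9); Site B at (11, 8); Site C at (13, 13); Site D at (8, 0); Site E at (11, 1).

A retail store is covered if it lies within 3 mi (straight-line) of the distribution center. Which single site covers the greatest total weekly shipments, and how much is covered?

Site A, covering 400

Coverage radius r = 3 mi; a point is covered iff (Δx)²+(Δy)² ≤ 3² = 9.
  Site A (5, 9): covers {Denby} → 400
  Site B (11, 8): covers {none} → 0
  Site C (13, 13): covers {Fenton, Granby} → 120
  Site D (8, 0): covers {none} → 0
  Site E (11, 1): covers {none} → 0
Maximum coverage at Site A: 400 weekly shipments.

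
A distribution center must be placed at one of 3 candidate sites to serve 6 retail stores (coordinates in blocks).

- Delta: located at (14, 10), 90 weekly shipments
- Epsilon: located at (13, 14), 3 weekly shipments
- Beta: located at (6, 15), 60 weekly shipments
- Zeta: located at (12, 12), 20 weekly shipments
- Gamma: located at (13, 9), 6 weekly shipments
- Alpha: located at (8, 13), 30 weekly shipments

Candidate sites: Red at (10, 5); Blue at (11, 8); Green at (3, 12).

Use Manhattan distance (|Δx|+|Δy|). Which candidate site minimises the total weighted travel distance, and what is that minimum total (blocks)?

Blue, total 1552 blocks

Total weighted distance at each candidate:
  Red (10, 5): total = 2208
  Blue (11, 8): total = 1552
  Green (3, 12): total = 2004
Minimum is at Blue with total 1552 blocks.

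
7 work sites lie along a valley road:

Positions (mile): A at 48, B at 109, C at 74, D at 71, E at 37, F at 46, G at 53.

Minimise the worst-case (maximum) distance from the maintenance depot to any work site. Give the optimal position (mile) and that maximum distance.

location 73, max distance 36

The 1-center on a line is the midpoint of the two extreme points: leftmost at 37, rightmost at 109.
Optimal location = (37 + 109)/2 = 73; maximum distance = (109 − 37)/2 = 36.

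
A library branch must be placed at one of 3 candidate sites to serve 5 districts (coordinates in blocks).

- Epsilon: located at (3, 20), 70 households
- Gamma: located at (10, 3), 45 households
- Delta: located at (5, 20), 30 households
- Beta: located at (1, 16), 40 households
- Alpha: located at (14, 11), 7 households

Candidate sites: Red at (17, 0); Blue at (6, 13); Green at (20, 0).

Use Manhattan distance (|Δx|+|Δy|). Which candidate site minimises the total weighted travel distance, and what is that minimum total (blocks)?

Blue, total 1960 blocks

Total weighted distance at each candidate:
  Red (17, 0): total = 5168
  Blue (6, 13): total = 1960
  Green (20, 0): total = 5744
Minimum is at Blue with total 1960 blocks.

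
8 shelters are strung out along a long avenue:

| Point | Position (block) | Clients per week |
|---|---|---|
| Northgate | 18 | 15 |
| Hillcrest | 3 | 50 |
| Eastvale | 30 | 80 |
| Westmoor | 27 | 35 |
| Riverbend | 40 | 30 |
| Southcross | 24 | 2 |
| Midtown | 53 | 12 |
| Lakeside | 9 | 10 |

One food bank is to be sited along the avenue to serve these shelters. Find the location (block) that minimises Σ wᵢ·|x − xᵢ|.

x = 30

For a sum of weighted absolute distances on a line, the optimum is the weighted median (not the mean). Total weight W = 234; half-weight = 117.
Sort by position and accumulate weight:
  block 3 (Hillcrest, w=50) → cum 50
  block 9 (Lakeside, w=10) → cum 60
  block 18 (Northgate, w=15) → cum 75
  block 24 (Southcross, w=2) → cum 77
  block 27 (Westmoor, w=35) → cum 112
  block 30 (Eastvale, w=80) → cum 192  ≥ 117 → median here
  block 40 (Riverbend, w=30) → cum 222
  block 53 (Midtown, w=12) → cum 234
Optimal location: block 30.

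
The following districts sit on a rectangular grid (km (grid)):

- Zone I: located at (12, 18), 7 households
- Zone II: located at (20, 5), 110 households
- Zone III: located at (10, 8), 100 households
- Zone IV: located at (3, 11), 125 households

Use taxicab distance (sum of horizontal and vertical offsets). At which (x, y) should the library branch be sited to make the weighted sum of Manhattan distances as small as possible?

(10, 8)

Manhattan distance separates: Σwᵢ(|x−xᵢ|+|y−yᵢ|) = Σwᵢ|x−xᵢ| + Σwᵢ|y−yᵢ|, so x and y are optimised independently as 1-D weighted medians.
Total weight W = 342; half = 171.
x-coordinate, sorted with cumulative weight:
  x=3 (Zone IV, w=125) cum 125
  x=10 (Zone III, w=100) cum 225  ← median
  x=12 (Zone I, w=7) cum 232
  x=20 (Zone II, w=110) cum 342
⇒ x* = 10
y-coordinate, sorted with cumulative weight:
  y=5 (Zone II, w=110) cum 110
  y=8 (Zone III, w=100) cum 210  ← median
  y=11 (Zone IV, w=125) cum 335
  y=18 (Zone I, w=7) cum 342
⇒ y* = 8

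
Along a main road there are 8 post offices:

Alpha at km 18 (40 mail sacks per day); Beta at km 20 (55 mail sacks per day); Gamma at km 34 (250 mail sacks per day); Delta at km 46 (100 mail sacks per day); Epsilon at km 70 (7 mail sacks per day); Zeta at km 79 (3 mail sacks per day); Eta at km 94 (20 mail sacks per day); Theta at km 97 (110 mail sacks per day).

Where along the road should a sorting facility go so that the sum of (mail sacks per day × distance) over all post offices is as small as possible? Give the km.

x = 34

For a sum of weighted absolute distances on a line, the optimum is the weighted median (not the mean). Total weight W = 585; half-weight = 292.5.
Sort by position and accumulate weight:
  km 18 (Alpha, w=40) → cum 40
  km 20 (Beta, w=55) → cum 95
  km 34 (Gamma, w=250) → cum 345  ≥ 292.5 → median here
  km 46 (Delta, w=100) → cum 445
  km 70 (Epsilon, w=7) → cum 452
  km 79 (Zeta, w=3) → cum 455
  km 94 (Eta, w=20) → cum 475
  km 97 (Theta, w=110) → cum 585
Optimal location: km 34.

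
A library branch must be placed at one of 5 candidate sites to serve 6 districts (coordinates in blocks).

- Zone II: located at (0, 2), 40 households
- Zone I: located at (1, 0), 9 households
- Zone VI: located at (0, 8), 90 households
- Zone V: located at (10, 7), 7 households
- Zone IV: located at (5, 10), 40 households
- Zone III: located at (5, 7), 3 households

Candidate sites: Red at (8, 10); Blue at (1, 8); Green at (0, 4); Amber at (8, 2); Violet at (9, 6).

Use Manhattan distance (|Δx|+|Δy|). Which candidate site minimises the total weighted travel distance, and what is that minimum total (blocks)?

Blue, total 767 blocks

Total weighted distance at each candidate:
  Red (8, 10): total = 1866
  Blue (1, 8): total = 767
  Green (0, 4): total = 1040
  Amber (8, 2): total = 2174
  Violet (9, 6): total = 1985
Minimum is at Blue with total 767 blocks.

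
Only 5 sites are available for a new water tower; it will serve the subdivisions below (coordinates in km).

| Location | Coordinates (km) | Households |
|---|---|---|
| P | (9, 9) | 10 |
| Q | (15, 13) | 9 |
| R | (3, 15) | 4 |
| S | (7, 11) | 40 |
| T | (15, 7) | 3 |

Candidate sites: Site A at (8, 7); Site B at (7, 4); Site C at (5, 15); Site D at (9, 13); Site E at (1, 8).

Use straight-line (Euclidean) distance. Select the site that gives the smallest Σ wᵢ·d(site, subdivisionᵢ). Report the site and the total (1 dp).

Total weighted distance at each candidate:
  Site A (8, 7): total = 329.0
  Site B (7, 4): total = 514.7
  Site C (5, 15): total = 389.2
  Site D (9, 13): total = 257.9
  Site E (1, 8): total = 554.0
Minimum is at Site D with total 257.9 km.

Site D, total 257.9 km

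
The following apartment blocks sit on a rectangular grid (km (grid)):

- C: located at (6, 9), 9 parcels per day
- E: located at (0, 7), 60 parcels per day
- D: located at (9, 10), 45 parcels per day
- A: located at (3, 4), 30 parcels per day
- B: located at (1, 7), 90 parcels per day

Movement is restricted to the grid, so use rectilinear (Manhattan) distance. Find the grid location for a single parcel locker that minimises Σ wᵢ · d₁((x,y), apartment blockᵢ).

Manhattan distance separates: Σwᵢ(|x−xᵢ|+|y−yᵢ|) = Σwᵢ|x−xᵢ| + Σwᵢ|y−yᵢ|, so x and y are optimised independently as 1-D weighted medians.
Total weight W = 234; half = 117.
x-coordinate, sorted with cumulative weight:
  x=0 (E, w=60) cum 60
  x=1 (B, w=90) cum 150  ← median
  x=3 (A, w=30) cum 180
  x=6 (C, w=9) cum 189
  x=9 (D, w=45) cum 234
⇒ x* = 1
y-coordinate, sorted with cumulative weight:
  y=4 (A, w=30) cum 30
  y=7 (E, w=60) cum 90
  y=7 (B, w=90) cum 180  ← median
  y=9 (C, w=9) cum 189
  y=10 (D, w=45) cum 234
⇒ y* = 7

(1, 7)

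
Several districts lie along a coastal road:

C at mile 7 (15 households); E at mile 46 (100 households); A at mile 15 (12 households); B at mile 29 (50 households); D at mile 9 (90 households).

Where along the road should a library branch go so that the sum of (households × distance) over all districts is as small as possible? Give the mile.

For a sum of weighted absolute distances on a line, the optimum is the weighted median (not the mean). Total weight W = 267; half-weight = 133.5.
Sort by position and accumulate weight:
  mile 7 (C, w=15) → cum 15
  mile 9 (D, w=90) → cum 105
  mile 15 (A, w=12) → cum 117
  mile 29 (B, w=50) → cum 167  ≥ 133.5 → median here
  mile 46 (E, w=100) → cum 267
Optimal location: mile 29.

x = 29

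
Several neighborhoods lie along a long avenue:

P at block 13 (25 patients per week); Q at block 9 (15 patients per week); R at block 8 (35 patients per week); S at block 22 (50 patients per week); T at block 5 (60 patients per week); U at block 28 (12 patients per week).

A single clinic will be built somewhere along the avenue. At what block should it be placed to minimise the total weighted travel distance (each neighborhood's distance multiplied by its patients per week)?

For a sum of weighted absolute distances on a line, the optimum is the weighted median (not the mean). Total weight W = 197; half-weight = 98.5.
Sort by position and accumulate weight:
  block 5 (T, w=60) → cum 60
  block 8 (R, w=35) → cum 95
  block 9 (Q, w=15) → cum 110  ≥ 98.5 → median here
  block 13 (P, w=25) → cum 135
  block 22 (S, w=50) → cum 185
  block 28 (U, w=12) → cum 197
Optimal location: block 9.

x = 9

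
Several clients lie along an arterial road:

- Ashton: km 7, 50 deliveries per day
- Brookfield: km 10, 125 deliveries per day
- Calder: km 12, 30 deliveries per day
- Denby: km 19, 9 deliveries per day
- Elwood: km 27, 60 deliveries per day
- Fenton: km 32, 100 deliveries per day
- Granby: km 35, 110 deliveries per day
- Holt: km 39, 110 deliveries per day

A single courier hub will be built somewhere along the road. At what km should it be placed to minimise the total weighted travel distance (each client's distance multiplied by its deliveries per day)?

x = 32

For a sum of weighted absolute distances on a line, the optimum is the weighted median (not the mean). Total weight W = 594; half-weight = 297.
Sort by position and accumulate weight:
  km 7 (Ashton, w=50) → cum 50
  km 10 (Brookfield, w=125) → cum 175
  km 12 (Calder, w=30) → cum 205
  km 19 (Denby, w=9) → cum 214
  km 27 (Elwood, w=60) → cum 274
  km 32 (Fenton, w=100) → cum 374  ≥ 297 → median here
  km 35 (Granby, w=110) → cum 484
  km 39 (Holt, w=110) → cum 594
Optimal location: km 32.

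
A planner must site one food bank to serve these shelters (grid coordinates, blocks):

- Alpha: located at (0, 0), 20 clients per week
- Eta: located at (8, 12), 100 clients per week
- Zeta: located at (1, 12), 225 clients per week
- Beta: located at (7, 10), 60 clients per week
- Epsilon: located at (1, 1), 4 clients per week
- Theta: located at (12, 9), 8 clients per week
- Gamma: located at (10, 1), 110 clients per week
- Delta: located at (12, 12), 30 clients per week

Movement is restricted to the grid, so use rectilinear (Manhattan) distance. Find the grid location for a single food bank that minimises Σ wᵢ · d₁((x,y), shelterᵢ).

(7, 12)

Manhattan distance separates: Σwᵢ(|x−xᵢ|+|y−yᵢ|) = Σwᵢ|x−xᵢ| + Σwᵢ|y−yᵢ|, so x and y are optimised independently as 1-D weighted medians.
Total weight W = 557; half = 278.5.
x-coordinate, sorted with cumulative weight:
  x=0 (Alpha, w=20) cum 20
  x=1 (Zeta, w=225) cum 245
  x=1 (Epsilon, w=4) cum 249
  x=7 (Beta, w=60) cum 309  ← median
  x=8 (Eta, w=100) cum 409
  x=10 (Gamma, w=110) cum 519
  x=12 (Theta, w=8) cum 527
  x=12 (Delta, w=30) cum 557
⇒ x* = 7
y-coordinate, sorted with cumulative weight:
  y=0 (Alpha, w=20) cum 20
  y=1 (Epsilon, w=4) cum 24
  y=1 (Gamma, w=110) cum 134
  y=9 (Theta, w=8) cum 142
  y=10 (Beta, w=60) cum 202
  y=12 (Eta, w=100) cum 302  ← median
  y=12 (Zeta, w=225) cum 527
  y=12 (Delta, w=30) cum 557
⇒ y* = 12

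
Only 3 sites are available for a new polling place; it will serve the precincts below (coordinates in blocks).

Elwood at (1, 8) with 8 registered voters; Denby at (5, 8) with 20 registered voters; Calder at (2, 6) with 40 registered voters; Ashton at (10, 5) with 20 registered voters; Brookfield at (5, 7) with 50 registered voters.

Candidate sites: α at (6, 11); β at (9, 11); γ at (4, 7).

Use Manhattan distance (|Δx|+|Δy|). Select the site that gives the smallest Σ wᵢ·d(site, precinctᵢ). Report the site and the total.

γ, total 402 blocks

Total weighted distance at each candidate:
  α (6, 11): total = 954
  β (9, 11): total = 1248
  γ (4, 7): total = 402
Minimum is at γ with total 402 blocks.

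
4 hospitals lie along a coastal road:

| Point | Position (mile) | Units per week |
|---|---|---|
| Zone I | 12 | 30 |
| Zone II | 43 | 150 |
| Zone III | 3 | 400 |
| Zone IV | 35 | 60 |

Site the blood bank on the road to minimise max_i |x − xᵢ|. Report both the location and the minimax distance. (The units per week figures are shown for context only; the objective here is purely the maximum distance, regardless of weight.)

The 1-center on a line is the midpoint of the two extreme points: leftmost at 3, rightmost at 43.
Optimal location = (3 + 43)/2 = 23; maximum distance = (43 − 3)/2 = 20.

location 23, max distance 20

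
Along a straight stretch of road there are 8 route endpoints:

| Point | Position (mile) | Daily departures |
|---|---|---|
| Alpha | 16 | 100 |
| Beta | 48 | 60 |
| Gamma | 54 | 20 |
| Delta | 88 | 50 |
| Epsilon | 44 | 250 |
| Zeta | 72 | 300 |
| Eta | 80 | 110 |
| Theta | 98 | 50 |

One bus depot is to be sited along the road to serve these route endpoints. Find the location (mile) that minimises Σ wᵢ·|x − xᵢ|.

x = 72

For a sum of weighted absolute distances on a line, the optimum is the weighted median (not the mean). Total weight W = 940; half-weight = 470.
Sort by position and accumulate weight:
  mile 16 (Alpha, w=100) → cum 100
  mile 44 (Epsilon, w=250) → cum 350
  mile 48 (Beta, w=60) → cum 410
  mile 54 (Gamma, w=20) → cum 430
  mile 72 (Zeta, w=300) → cum 730  ≥ 470 → median here
  mile 80 (Eta, w=110) → cum 840
  mile 88 (Delta, w=50) → cum 890
  mile 98 (Theta, w=50) → cum 940
Optimal location: mile 72.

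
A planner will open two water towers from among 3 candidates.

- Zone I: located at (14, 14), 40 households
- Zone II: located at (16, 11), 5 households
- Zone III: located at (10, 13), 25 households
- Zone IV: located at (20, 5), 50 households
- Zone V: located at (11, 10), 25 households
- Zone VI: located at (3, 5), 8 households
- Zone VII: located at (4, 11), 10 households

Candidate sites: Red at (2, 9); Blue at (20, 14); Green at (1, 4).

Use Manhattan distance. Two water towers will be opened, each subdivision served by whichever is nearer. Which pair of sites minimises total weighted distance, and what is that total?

{Red, Blue}, total 1330

Evaluate every pair (each demand assigned to the nearer of the two):
  {Red, Blue}: total = 1330
  {Blue, Green}: total = 1449
  {Red, Green}: total = 2374
Best pair: {Red, Blue} with total 1330.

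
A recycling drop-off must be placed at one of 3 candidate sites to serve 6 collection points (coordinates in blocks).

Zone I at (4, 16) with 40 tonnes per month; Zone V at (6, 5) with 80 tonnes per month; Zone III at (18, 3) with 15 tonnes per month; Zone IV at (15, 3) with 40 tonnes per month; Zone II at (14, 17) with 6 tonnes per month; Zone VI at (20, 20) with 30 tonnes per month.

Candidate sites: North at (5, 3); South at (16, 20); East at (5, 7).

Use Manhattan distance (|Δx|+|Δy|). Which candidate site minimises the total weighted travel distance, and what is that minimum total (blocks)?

East, total 2409 blocks

Total weighted distance at each candidate:
  North (5, 3): total = 2493
  South (16, 20): total = 3795
  East (5, 7): total = 2409
Minimum is at East with total 2409 blocks.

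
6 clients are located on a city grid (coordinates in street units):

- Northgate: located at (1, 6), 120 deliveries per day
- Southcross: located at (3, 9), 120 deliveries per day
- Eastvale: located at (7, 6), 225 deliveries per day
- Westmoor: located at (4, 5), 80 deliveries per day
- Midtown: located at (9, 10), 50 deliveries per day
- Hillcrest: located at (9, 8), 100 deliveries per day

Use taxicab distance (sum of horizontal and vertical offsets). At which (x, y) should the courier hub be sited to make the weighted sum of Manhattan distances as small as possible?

Manhattan distance separates: Σwᵢ(|x−xᵢ|+|y−yᵢ|) = Σwᵢ|x−xᵢ| + Σwᵢ|y−yᵢ|, so x and y are optimised independently as 1-D weighted medians.
Total weight W = 695; half = 347.5.
x-coordinate, sorted with cumulative weight:
  x=1 (Northgate, w=120) cum 120
  x=3 (Southcross, w=120) cum 240
  x=4 (Westmoor, w=80) cum 320
  x=7 (Eastvale, w=225) cum 545  ← median
  x=9 (Midtown, w=50) cum 595
  x=9 (Hillcrest, w=100) cum 695
⇒ x* = 7
y-coordinate, sorted with cumulative weight:
  y=5 (Westmoor, w=80) cum 80
  y=6 (Northgate, w=120) cum 200
  y=6 (Eastvale, w=225) cum 425  ← median
  y=8 (Hillcrest, w=100) cum 525
  y=9 (Southcross, w=120) cum 645
  y=10 (Midtown, w=50) cum 695
⇒ y* = 6

(7, 6)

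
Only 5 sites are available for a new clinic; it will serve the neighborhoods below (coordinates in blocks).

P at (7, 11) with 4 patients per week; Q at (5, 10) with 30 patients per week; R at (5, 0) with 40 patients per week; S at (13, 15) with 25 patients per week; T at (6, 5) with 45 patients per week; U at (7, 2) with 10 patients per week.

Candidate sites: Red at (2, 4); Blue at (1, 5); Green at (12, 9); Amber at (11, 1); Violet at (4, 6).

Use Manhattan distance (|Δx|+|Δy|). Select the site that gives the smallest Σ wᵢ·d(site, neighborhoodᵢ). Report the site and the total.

Total weighted distance at each candidate:
  Red (2, 4): total = 1443
  Blue (1, 5): total = 1543
  Green (12, 9): total = 1653
  Amber (11, 1): total = 1641
  Violet (4, 6): total = 1117
Minimum is at Violet with total 1117 blocks.

Violet, total 1117 blocks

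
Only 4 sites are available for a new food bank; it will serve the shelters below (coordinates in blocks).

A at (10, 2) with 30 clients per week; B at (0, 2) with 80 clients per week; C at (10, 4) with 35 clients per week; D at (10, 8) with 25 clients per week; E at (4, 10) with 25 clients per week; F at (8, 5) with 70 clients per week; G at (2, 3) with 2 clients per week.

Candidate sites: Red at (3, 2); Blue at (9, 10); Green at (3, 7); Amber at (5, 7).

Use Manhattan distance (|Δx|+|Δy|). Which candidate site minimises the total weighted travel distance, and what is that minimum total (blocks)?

Red, total 1879 blocks

Total weighted distance at each candidate:
  Red (3, 2): total = 1879
  Blue (9, 10): total = 2523
  Green (3, 7): total = 2150
  Amber (5, 7): total = 1994
Minimum is at Red with total 1879 blocks.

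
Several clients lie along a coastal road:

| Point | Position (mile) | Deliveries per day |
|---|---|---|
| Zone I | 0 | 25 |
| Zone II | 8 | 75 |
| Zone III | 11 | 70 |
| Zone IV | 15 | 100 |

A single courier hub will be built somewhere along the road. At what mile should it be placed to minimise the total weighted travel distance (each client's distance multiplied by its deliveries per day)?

x = 11

For a sum of weighted absolute distances on a line, the optimum is the weighted median (not the mean). Total weight W = 270; half-weight = 135.
Sort by position and accumulate weight:
  mile 0 (Zone I, w=25) → cum 25
  mile 8 (Zone II, w=75) → cum 100
  mile 11 (Zone III, w=70) → cum 170  ≥ 135 → median here
  mile 15 (Zone IV, w=100) → cum 270
Optimal location: mile 11.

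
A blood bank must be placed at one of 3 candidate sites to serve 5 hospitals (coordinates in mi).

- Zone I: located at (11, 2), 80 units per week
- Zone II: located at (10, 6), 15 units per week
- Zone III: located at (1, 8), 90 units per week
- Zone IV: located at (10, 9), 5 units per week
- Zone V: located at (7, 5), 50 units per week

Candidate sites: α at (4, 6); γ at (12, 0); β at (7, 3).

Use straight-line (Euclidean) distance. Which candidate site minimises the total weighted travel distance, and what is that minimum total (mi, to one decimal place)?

β, total 1230.0 mi

Total weighted distance at each candidate:
  α (4, 6): total = 1251.1
  γ (12, 0): total = 1897.5
  β (7, 3): total = 1230.0
Minimum is at β with total 1230.0 mi.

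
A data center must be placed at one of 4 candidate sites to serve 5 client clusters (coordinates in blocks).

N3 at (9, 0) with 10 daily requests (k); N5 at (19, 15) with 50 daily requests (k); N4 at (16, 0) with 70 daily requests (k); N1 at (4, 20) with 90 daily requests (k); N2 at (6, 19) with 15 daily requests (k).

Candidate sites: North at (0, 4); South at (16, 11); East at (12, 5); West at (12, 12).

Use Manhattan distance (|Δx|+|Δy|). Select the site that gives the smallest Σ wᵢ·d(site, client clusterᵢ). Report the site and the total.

West, total 3405 blocks

Total weighted distance at each candidate:
  North (0, 4): total = 5145
  South (16, 11): total = 3460
  East (12, 5): total = 3930
  West (12, 12): total = 3405
Minimum is at West with total 3405 blocks.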